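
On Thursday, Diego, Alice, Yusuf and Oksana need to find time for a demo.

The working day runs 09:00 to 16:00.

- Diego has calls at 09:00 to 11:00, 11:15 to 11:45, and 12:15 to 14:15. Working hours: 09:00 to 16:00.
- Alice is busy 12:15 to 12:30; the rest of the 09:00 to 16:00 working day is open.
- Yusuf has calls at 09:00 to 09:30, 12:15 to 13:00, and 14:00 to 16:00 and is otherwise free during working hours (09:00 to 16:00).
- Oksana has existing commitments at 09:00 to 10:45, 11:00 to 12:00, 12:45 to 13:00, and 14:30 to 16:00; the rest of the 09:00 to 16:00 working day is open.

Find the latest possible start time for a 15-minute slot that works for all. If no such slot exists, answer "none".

Diego free within 09:00–16:00: 11:00–11:15, 11:45–12:15, 14:15–16:00.
Alice free within 09:00–16:00: 09:00–12:15, 12:30–16:00.
Yusuf free within 09:00–16:00: 09:30–12:15, 13:00–14:00.
Oksana free within 09:00–16:00: 10:45–11:00, 12:00–12:45, 13:00–14:30.
Diego ∩ Alice: 11:00–11:15, 11:45–12:15, 14:15–16:00.
Diego ∩ Alice ∩ Yusuf: 11:00–11:15, 11:45–12:15.
Diego ∩ Alice ∩ Yusuf ∩ Oksana: 12:00–12:15.
Windows ≥ 15 min: 12:00–12:15.
Latest start in the last window 12:00–12:15 is 12:15 − 15 min = 12:00.

12:00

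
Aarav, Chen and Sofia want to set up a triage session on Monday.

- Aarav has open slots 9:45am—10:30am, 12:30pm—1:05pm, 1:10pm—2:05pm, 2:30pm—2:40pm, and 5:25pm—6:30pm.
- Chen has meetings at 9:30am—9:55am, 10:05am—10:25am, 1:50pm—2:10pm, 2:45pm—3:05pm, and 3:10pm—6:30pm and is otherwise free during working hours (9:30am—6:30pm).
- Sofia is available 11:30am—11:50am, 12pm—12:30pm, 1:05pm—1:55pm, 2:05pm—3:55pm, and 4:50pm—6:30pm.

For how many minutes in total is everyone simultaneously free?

Chen free within 09:30–18:30: 09:55–10:05, 10:25–13:50, 14:10–14:45, 15:05–15:10.
Aarav ∩ Chen: 09:55–10:05, 10:25–10:30, 12:30–13:05, 13:10–13:50, 14:30–14:40.
Aarav ∩ Chen ∩ Sofia: 13:10–13:50, 14:30–14:40.
Total common minutes: 40 + 10 = 50.

50 minutes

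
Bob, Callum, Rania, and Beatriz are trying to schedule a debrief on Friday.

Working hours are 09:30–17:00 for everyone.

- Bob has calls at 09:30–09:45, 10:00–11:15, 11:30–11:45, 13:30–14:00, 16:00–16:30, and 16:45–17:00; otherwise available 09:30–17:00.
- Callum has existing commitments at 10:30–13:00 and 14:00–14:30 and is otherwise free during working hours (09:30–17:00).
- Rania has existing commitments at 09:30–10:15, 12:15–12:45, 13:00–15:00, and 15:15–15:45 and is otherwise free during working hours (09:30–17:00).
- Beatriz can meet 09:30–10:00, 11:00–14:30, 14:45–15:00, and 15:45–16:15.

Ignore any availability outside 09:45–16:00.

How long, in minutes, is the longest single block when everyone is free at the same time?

15 minutes

Bob free within 09:30–17:00: 09:45–10:00, 11:15–11:30, 11:45–13:30, 14:00–16:00, 16:30–16:45.
Callum free within 09:30–17:00: 09:30–10:30, 13:00–14:00, 14:30–17:00.
Rania free within 09:30–17:00: 10:15–12:15, 12:45–13:00, 15:00–15:15, 15:45–17:00.
Bob ∩ Callum: 09:45–10:00, 13:00–13:30, 14:30–16:00, 16:30–16:45.
Bob ∩ Callum ∩ Rania: 15:00–15:15, 15:45–16:00, 16:30–16:45.
Bob ∩ Callum ∩ Rania ∩ Beatriz: 15:45–16:00.
Restricted to 09:45–16:00: 15:45–16:00.
Single common window of 15 minutes.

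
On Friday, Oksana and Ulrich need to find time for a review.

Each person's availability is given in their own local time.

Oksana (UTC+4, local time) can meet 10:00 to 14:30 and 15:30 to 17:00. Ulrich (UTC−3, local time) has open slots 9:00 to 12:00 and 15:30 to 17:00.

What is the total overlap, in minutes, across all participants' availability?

60 minutes

Oksana → UTC: 06:00–10:30, 11:30–13:00.
Ulrich → UTC: 12:00–15:00, 18:30–20:00.
Oksana ∩ Ulrich: 12:00–13:00.
Total common minutes: 60.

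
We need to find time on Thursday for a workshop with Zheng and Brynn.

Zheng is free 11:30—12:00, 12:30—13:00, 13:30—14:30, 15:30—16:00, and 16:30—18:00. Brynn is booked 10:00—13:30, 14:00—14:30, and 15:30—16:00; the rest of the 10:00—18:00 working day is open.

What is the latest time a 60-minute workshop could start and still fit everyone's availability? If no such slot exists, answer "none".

17:00

Brynn free within 10:00–18:00: 13:30–14:00, 14:30–15:30, 16:00–18:00.
Zheng ∩ Brynn: 13:30–14:00, 16:30–18:00.
Windows ≥ 60 min: 16:30–18:00.
Latest start in the last window 16:30–18:00 is 18:00 − 60 min = 17:00.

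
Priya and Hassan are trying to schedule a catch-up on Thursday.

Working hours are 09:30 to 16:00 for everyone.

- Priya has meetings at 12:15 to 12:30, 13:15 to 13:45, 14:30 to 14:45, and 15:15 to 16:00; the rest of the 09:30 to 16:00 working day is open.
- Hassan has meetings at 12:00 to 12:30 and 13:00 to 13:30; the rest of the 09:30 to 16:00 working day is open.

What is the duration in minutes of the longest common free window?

Priya free within 09:30–16:00: 09:30–12:15, 12:30–13:15, 13:45–14:30, 14:45–15:15.
Hassan free within 09:30–16:00: 09:30–12:00, 12:30–13:00, 13:30–16:00.
Priya ∩ Hassan: 09:30–12:00, 12:30–13:00, 13:45–14:30, 14:45–15:15.
Common window lengths: 150, 30, 45, 30 min; longest is 150.

150 minutes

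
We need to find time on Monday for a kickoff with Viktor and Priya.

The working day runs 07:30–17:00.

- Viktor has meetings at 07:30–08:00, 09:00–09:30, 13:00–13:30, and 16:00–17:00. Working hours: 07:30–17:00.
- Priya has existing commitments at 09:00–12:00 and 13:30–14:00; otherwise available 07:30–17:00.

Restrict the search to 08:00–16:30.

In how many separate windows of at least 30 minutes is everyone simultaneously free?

Viktor free within 07:30–17:00: 08:00–09:00, 09:30–13:00, 13:30–16:00.
Priya free within 07:30–17:00: 07:30–09:00, 12:00–13:30, 14:00–17:00.
Viktor ∩ Priya: 08:00–09:00, 12:00–13:00, 14:00–16:00.
Restricted to 08:00–16:30: 08:00–09:00, 12:00–13:00, 14:00–16:00.
Windows ≥ 30 min: 08:00–09:00, 12:00–13:00, 14:00–16:00.
That's 3 windows.

3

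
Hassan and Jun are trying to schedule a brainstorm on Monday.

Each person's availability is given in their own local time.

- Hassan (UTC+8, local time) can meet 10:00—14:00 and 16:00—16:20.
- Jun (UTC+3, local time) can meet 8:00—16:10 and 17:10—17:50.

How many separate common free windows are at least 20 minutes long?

2

Hassan → UTC: 02:00–06:00, 08:00–08:20.
Jun → UTC: 05:00–13:10, 14:10–14:50.
Hassan ∩ Jun: 05:00–06:00, 08:00–08:20.
Windows ≥ 20 min: 05:00–06:00, 08:00–08:20.
That's 2 windows.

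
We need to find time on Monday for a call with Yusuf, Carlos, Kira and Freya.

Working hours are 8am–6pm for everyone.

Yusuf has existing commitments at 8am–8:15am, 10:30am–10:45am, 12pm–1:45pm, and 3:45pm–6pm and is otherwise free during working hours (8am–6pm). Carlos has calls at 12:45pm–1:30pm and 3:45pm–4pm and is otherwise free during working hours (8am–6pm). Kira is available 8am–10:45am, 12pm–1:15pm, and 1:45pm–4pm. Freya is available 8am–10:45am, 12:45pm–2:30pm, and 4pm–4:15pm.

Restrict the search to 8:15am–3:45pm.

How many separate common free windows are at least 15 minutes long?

2

Yusuf free within 08:00–18:00: 08:15–10:30, 10:45–12:00, 13:45–15:45.
Carlos free within 08:00–18:00: 08:00–12:45, 13:30–15:45, 16:00–18:00.
Yusuf ∩ Carlos: 08:15–10:30, 10:45–12:00, 13:45–15:45.
Yusuf ∩ Carlos ∩ Kira: 08:15–10:30, 13:45–15:45.
Yusuf ∩ Carlos ∩ Kira ∩ Freya: 08:15–10:30, 13:45–14:30.
Restricted to 08:15–15:45: 08:15–10:30, 13:45–14:30.
Windows ≥ 15 min: 08:15–10:30, 13:45–14:30.
That's 2 windows.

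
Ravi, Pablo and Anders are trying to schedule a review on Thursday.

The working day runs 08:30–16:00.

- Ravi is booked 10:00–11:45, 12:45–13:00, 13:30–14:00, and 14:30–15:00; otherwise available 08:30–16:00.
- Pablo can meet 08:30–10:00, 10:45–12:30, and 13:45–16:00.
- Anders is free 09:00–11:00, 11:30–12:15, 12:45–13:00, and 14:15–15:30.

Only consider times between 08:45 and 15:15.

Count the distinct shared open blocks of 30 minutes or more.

2

Ravi free within 08:30–16:00: 08:30–10:00, 11:45–12:45, 13:00–13:30, 14:00–14:30, 15:00–16:00.
Ravi ∩ Pablo: 08:30–10:00, 11:45–12:30, 14:00–14:30, 15:00–16:00.
Ravi ∩ Pablo ∩ Anders: 09:00–10:00, 11:45–12:15, 14:15–14:30, 15:00–15:30.
Restricted to 08:45–15:15: 09:00–10:00, 11:45–12:15, 14:15–14:30, 15:00–15:15.
Windows ≥ 30 min: 09:00–10:00, 11:45–12:15.
That's 2 windows.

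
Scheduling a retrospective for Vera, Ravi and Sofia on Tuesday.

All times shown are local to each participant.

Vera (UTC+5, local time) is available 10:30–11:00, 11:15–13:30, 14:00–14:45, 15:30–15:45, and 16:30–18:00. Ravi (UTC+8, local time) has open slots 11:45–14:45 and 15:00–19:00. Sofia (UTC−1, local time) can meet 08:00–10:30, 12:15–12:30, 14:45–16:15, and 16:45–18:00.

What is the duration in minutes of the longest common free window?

Vera → UTC: 05:30–06:00, 06:15–08:30, 09:00–09:45, 10:30–10:45, 11:30–13:00.
Ravi → UTC: 03:45–06:45, 07:00–11:00.
Sofia → UTC: 09:00–11:30, 13:15–13:30, 15:45–17:15, 17:45–19:00.
Vera ∩ Ravi: 05:30–06:00, 06:15–06:45, 07:00–08:30, 09:00–09:45, 10:30–10:45.
Vera ∩ Ravi ∩ Sofia: 09:00–09:45, 10:30–10:45.
Common window lengths: 45, 15 min; longest is 45.

45 minutes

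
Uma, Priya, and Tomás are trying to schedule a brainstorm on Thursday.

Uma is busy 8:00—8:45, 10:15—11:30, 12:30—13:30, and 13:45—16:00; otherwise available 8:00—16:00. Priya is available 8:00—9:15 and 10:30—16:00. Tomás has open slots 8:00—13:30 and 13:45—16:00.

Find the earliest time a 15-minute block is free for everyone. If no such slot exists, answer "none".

08:45

Uma free within 08:00–16:00: 08:45–10:15, 11:30–12:30, 13:30–13:45.
Uma ∩ Priya: 08:45–09:15, 11:30–12:30, 13:30–13:45.
Uma ∩ Priya ∩ Tomás: 08:45–09:15, 11:30–12:30.
Windows ≥ 15 min: 08:45–09:15, 11:30–12:30.
Earliest such window starts at 08:45.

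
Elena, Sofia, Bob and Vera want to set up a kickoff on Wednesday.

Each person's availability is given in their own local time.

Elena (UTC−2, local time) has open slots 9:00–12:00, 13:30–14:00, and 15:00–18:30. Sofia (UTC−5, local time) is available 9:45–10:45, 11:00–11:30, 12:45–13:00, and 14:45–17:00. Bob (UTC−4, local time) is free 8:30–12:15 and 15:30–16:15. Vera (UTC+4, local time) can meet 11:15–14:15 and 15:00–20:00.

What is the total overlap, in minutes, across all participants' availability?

Elena → UTC: 11:00–14:00, 15:30–16:00, 17:00–20:30.
Sofia → UTC: 14:45–15:45, 16:00–16:30, 17:45–18:00, 19:45–22:00.
Bob → UTC: 12:30–16:15, 19:30–20:15.
Vera → UTC: 07:15–10:15, 11:00–16:00.
Elena ∩ Sofia: 15:30–15:45, 17:45–18:00, 19:45–20:30.
Elena ∩ Sofia ∩ Bob: 15:30–15:45, 19:45–20:15.
Elena ∩ Sofia ∩ Bob ∩ Vera: 15:30–15:45.
Total common minutes: 15.

15 minutes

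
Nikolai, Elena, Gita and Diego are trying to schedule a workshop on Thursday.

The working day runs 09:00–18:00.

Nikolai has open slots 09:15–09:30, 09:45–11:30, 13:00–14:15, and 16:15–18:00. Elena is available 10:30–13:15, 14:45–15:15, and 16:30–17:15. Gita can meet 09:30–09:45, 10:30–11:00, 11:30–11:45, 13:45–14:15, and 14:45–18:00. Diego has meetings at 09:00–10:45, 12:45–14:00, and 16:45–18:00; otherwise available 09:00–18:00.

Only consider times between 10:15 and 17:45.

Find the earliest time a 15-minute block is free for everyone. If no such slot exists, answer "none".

Diego free within 09:00–18:00: 10:45–12:45, 14:00–16:45.
Nikolai ∩ Elena: 10:30–11:30, 13:00–13:15, 16:30–17:15.
Nikolai ∩ Elena ∩ Gita: 10:30–11:00, 16:30–17:15.
Nikolai ∩ Elena ∩ Gita ∩ Diego: 10:45–11:00, 16:30–16:45.
Restricted to 10:15–17:45: 10:45–11:00, 16:30–16:45.
Windows ≥ 15 min: 10:45–11:00, 16:30–16:45.
Earliest such window starts at 10:45.

10:45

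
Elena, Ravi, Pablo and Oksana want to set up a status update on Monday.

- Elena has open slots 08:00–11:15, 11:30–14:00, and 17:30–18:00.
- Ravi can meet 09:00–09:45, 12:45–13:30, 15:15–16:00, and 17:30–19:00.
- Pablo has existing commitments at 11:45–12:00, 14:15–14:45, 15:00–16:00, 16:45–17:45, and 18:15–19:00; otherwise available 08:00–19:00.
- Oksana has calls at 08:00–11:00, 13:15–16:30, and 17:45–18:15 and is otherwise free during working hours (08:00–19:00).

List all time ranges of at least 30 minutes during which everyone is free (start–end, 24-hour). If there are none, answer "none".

12:45–13:15

Pablo free within 08:00–19:00: 08:00–11:45, 12:00–14:15, 14:45–15:00, 16:00–16:45, 17:45–18:15.
Oksana free within 08:00–19:00: 11:00–13:15, 16:30–17:45, 18:15–19:00.
Elena ∩ Ravi: 09:00–09:45, 12:45–13:30, 17:30–18:00.
Elena ∩ Ravi ∩ Pablo: 09:00–09:45, 12:45–13:30, 17:45–18:00.
Elena ∩ Ravi ∩ Pablo ∩ Oksana: 12:45–13:15.
Windows ≥ 30 min: 12:45–13:15.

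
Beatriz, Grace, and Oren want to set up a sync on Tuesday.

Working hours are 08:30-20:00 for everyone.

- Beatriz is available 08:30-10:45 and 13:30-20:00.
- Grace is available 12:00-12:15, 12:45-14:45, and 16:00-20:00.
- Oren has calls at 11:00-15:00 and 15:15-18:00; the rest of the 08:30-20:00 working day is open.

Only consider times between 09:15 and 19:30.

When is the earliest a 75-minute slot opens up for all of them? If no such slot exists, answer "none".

18:00

Oren free within 08:30–20:00: 08:30–11:00, 15:00–15:15, 18:00–20:00.
Beatriz ∩ Grace: 13:30–14:45, 16:00–20:00.
Beatriz ∩ Grace ∩ Oren: 18:00–20:00.
Restricted to 09:15–19:30: 18:00–19:30.
Windows ≥ 75 min: 18:00–19:30.
Earliest such window starts at 18:00.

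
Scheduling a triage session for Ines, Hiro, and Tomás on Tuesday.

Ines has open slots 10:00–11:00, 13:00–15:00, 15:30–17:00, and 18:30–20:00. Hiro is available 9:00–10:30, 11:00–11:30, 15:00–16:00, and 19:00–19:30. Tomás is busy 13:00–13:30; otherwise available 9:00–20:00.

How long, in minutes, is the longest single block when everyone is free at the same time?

Tomás free within 09:00–20:00: 09:00–13:00, 13:30–20:00.
Ines ∩ Hiro: 10:00–10:30, 15:30–16:00, 19:00–19:30.
Ines ∩ Hiro ∩ Tomás: 10:00–10:30, 15:30–16:00, 19:00–19:30.
Common window lengths: 30, 30, 30 min; longest is 30.

30 minutes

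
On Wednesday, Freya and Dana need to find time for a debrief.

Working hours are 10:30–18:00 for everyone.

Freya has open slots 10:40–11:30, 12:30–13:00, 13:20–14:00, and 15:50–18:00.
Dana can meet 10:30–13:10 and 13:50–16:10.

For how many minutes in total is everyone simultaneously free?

110 minutes

Freya ∩ Dana: 10:40–11:30, 12:30–13:00, 13:50–14:00, 15:50–16:10.
Total common minutes: 50 + 30 + 10 + 20 = 110.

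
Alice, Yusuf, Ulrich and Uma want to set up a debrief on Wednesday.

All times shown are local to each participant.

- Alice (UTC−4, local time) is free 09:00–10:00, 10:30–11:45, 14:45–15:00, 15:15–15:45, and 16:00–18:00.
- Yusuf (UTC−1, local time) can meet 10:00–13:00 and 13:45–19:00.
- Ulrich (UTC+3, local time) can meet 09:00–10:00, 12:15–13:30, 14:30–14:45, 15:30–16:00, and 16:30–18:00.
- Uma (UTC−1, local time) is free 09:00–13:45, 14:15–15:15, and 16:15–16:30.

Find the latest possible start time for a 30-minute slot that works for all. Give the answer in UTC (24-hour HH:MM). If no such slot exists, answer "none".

13:30

Alice → UTC: 13:00–14:00, 14:30–15:45, 18:45–19:00, 19:15–19:45, 20:00–22:00.
Yusuf → UTC: 11:00–14:00, 14:45–20:00.
Ulrich → UTC: 06:00–07:00, 09:15–10:30, 11:30–11:45, 12:30–13:00, 13:30–15:00.
Uma → UTC: 10:00–14:45, 15:15–16:15, 17:15–17:30.
Alice ∩ Yusuf: 13:00–14:00, 14:45–15:45, 18:45–19:00, 19:15–19:45.
Alice ∩ Yusuf ∩ Ulrich: 13:30–14:00, 14:45–15:00.
Alice ∩ Yusuf ∩ Ulrich ∩ Uma: 13:30–14:00.
Windows ≥ 30 min: 13:30–14:00.
Latest start in the last window 13:30–14:00 is 14:00 − 30 min = 13:30.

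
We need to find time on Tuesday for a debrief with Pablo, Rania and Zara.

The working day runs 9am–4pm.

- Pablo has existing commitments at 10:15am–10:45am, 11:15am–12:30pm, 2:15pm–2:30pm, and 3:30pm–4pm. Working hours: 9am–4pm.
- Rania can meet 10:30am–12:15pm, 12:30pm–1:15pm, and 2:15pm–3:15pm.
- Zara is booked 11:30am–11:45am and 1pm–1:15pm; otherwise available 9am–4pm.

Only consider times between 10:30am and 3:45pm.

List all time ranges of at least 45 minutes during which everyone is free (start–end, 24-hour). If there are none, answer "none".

14:30–15:15

Pablo free within 09:00–16:00: 09:00–10:15, 10:45–11:15, 12:30–14:15, 14:30–15:30.
Zara free within 09:00–16:00: 09:00–11:30, 11:45–13:00, 13:15–16:00.
Pablo ∩ Rania: 10:45–11:15, 12:30–13:15, 14:30–15:15.
Pablo ∩ Rania ∩ Zara: 10:45–11:15, 12:30–13:00, 14:30–15:15.
Restricted to 10:30–15:45: 10:45–11:15, 12:30–13:00, 14:30–15:15.
Windows ≥ 45 min: 14:30–15:15.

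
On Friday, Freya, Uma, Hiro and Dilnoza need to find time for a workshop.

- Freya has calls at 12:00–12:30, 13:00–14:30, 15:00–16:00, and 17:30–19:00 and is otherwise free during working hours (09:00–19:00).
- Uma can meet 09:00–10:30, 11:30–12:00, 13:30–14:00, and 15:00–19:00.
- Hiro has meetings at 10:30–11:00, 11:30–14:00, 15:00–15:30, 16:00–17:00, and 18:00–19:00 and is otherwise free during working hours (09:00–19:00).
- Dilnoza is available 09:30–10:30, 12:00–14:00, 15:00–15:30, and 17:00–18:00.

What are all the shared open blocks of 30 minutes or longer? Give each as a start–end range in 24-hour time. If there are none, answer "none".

Freya free within 09:00–19:00: 09:00–12:00, 12:30–13:00, 14:30–15:00, 16:00–17:30.
Hiro free within 09:00–19:00: 09:00–10:30, 11:00–11:30, 14:00–15:00, 15:30–16:00, 17:00–18:00.
Freya ∩ Uma: 09:00–10:30, 11:30–12:00, 16:00–17:30.
Freya ∩ Uma ∩ Hiro: 09:00–10:30, 17:00–17:30.
Freya ∩ Uma ∩ Hiro ∩ Dilnoza: 09:30–10:30, 17:00–17:30.
Windows ≥ 30 min: 09:30–10:30, 17:00–17:30.

09:30–10:30, 17:00–17:30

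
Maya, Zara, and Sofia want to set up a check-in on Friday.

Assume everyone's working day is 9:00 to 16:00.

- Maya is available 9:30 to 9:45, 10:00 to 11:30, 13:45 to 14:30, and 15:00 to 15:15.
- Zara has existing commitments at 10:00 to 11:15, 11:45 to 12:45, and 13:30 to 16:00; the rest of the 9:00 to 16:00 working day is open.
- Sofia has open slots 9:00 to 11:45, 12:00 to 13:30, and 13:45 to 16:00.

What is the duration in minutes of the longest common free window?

15 minutes

Zara free within 09:00–16:00: 09:00–10:00, 11:15–11:45, 12:45–13:30.
Maya ∩ Zara: 09:30–09:45, 11:15–11:30.
Maya ∩ Zara ∩ Sofia: 09:30–09:45, 11:15–11:30.
Common window lengths: 15, 15 min; longest is 15.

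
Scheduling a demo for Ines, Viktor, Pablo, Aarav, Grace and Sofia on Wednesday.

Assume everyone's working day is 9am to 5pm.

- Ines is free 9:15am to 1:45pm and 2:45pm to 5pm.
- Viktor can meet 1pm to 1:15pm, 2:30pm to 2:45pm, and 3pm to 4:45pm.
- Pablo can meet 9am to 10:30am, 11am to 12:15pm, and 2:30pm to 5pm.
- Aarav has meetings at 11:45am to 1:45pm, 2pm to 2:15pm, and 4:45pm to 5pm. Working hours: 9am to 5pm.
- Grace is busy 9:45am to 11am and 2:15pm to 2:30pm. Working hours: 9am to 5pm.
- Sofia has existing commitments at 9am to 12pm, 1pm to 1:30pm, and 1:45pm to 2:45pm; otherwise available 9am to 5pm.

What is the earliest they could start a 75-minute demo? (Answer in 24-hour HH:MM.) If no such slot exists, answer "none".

15:00

Aarav free within 09:00–17:00: 09:00–11:45, 13:45–14:00, 14:15–16:45.
Grace free within 09:00–17:00: 09:00–09:45, 11:00–14:15, 14:30–17:00.
Sofia free within 09:00–17:00: 12:00–13:00, 13:30–13:45, 14:45–17:00.
Ines ∩ Viktor: 13:00–13:15, 15:00–16:45.
Ines ∩ Viktor ∩ Pablo: 15:00–16:45.
Ines ∩ Viktor ∩ Pablo ∩ Aarav: 15:00–16:45.
Ines ∩ Viktor ∩ Pablo ∩ Aarav ∩ Grace: 15:00–16:45.
Ines ∩ Viktor ∩ Pablo ∩ Aarav ∩ Grace ∩ Sofia: 15:00–16:45.
Windows ≥ 75 min: 15:00–16:45.
Earliest such window starts at 15:00.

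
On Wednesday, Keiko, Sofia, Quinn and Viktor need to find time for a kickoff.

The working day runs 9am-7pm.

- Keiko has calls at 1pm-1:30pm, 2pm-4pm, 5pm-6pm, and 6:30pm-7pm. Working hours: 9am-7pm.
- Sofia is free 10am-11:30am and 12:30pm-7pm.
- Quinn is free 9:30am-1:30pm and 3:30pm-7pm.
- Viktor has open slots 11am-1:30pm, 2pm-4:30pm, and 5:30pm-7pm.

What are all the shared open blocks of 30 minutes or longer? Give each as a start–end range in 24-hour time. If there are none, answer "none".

Keiko free within 09:00–19:00: 09:00–13:00, 13:30–14:00, 16:00–17:00, 18:00–18:30.
Keiko ∩ Sofia: 10:00–11:30, 12:30–13:00, 13:30–14:00, 16:00–17:00, 18:00–18:30.
Keiko ∩ Sofia ∩ Quinn: 10:00–11:30, 12:30–13:00, 16:00–17:00, 18:00–18:30.
Keiko ∩ Sofia ∩ Quinn ∩ Viktor: 11:00–11:30, 12:30–13:00, 16:00–16:30, 18:00–18:30.
Windows ≥ 30 min: 11:00–11:30, 12:30–13:00, 16:00–16:30, 18:00–18:30.

11:00–11:30, 12:30–13:00, 16:00–16:30, 18:00–18:30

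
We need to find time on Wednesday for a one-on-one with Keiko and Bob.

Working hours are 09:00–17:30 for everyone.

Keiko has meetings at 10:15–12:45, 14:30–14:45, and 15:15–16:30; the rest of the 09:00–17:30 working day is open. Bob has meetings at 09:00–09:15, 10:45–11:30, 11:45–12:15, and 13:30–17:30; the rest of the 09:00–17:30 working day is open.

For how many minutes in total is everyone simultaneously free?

Keiko free within 09:00–17:30: 09:00–10:15, 12:45–14:30, 14:45–15:15, 16:30–17:30.
Bob free within 09:00–17:30: 09:15–10:45, 11:30–11:45, 12:15–13:30.
Keiko ∩ Bob: 09:15–10:15, 12:45–13:30.
Total common minutes: 60 + 45 = 105.

105 minutes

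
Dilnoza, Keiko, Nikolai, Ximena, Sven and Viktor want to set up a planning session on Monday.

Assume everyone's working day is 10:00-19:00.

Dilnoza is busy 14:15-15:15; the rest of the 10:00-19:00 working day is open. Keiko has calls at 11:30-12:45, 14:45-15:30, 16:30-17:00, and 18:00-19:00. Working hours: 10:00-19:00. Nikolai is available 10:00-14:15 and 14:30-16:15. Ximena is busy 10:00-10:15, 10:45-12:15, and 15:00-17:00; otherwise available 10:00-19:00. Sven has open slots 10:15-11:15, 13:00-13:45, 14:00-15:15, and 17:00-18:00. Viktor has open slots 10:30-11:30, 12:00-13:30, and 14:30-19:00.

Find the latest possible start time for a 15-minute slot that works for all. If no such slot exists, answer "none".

13:15

Dilnoza free within 10:00–19:00: 10:00–14:15, 15:15–19:00.
Keiko free within 10:00–19:00: 10:00–11:30, 12:45–14:45, 15:30–16:30, 17:00–18:00.
Ximena free within 10:00–19:00: 10:15–10:45, 12:15–15:00, 17:00–19:00.
Dilnoza ∩ Keiko: 10:00–11:30, 12:45–14:15, 15:30–16:30, 17:00–18:00.
Dilnoza ∩ Keiko ∩ Nikolai: 10:00–11:30, 12:45–14:15, 15:30–16:15.
Dilnoza ∩ Keiko ∩ Nikolai ∩ Ximena: 10:15–10:45, 12:45–14:15.
Dilnoza ∩ Keiko ∩ Nikolai ∩ Ximena ∩ Sven: 10:15–10:45, 13:00–13:45, 14:00–14:15.
Dilnoza ∩ Keiko ∩ Nikolai ∩ Ximena ∩ Sven ∩ Viktor: 10:30–10:45, 13:00–13:30.
Windows ≥ 15 min: 10:30–10:45, 13:00–13:30.
Latest start in the last window 13:00–13:30 is 13:30 − 15 min = 13:15.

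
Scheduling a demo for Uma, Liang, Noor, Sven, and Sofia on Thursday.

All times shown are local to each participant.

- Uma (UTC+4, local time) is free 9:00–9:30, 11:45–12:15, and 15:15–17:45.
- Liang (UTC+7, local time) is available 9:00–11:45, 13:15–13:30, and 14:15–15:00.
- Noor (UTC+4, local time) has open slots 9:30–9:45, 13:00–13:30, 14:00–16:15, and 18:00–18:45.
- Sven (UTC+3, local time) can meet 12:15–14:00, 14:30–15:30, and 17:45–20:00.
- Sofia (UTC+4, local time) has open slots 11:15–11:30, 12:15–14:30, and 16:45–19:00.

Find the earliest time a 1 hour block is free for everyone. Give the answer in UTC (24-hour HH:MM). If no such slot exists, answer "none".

none

Uma → UTC: 05:00–05:30, 07:45–08:15, 11:15–13:45.
Liang → UTC: 02:00–04:45, 06:15–06:30, 07:15–08:00.
Noor → UTC: 05:30–05:45, 09:00–09:30, 10:00–12:15, 14:00–14:45.
Sven → UTC: 09:15–11:00, 11:30–12:30, 14:45–17:00.
Sofia → UTC: 07:15–07:30, 08:15–10:30, 12:45–15:00.
Uma ∩ Liang: 07:45–08:00.
Uma ∩ Liang ∩ Noor: (none).
Uma ∩ Liang ∩ Noor ∩ Sven: (none).
Uma ∩ Liang ∩ Noor ∩ Sven ∩ Sofia: (none).
Windows ≥ 60 min: (none).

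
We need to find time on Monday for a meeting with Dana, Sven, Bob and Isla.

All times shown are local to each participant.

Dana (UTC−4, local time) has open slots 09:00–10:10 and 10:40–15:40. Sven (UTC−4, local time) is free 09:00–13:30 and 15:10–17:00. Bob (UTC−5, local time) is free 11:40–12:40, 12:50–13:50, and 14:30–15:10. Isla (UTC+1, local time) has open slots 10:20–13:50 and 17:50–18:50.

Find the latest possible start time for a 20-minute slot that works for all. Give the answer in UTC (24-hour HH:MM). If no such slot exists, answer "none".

Dana → UTC: 13:00–14:10, 14:40–19:40.
Sven → UTC: 13:00–17:30, 19:10–21:00.
Bob → UTC: 16:40–17:40, 17:50–18:50, 19:30–20:10.
Isla → UTC: 09:20–12:50, 16:50–17:50.
Dana ∩ Sven: 13:00–14:10, 14:40–17:30, 19:10–19:40.
Dana ∩ Sven ∩ Bob: 16:40–17:30, 19:30–19:40.
Dana ∩ Sven ∩ Bob ∩ Isla: 16:50–17:30.
Windows ≥ 20 min: 16:50–17:30.
Latest start in the last window 16:50–17:30 is 17:30 − 20 min = 17:10.

17:10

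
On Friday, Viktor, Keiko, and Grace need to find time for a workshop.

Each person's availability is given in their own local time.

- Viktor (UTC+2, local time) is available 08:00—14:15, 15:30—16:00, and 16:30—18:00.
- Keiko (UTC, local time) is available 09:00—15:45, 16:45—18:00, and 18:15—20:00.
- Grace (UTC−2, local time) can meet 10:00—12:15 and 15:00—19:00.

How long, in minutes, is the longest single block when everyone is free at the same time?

Viktor → UTC: 06:00–12:15, 13:30–14:00, 14:30–16:00.
Keiko → UTC: 09:00–15:45, 16:45–18:00, 18:15–20:00.
Grace → UTC: 12:00–14:15, 17:00–21:00.
Viktor ∩ Keiko: 09:00–12:15, 13:30–14:00, 14:30–15:45.
Viktor ∩ Keiko ∩ Grace: 12:00–12:15, 13:30–14:00.
Common window lengths: 15, 30 min; longest is 30.

30 minutes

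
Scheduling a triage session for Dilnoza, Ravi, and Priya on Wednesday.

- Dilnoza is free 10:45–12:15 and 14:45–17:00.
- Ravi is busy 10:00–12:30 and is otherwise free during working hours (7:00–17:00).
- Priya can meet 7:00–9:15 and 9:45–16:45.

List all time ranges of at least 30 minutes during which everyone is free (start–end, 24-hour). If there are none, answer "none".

Ravi free within 07:00–17:00: 07:00–10:00, 12:30–17:00.
Dilnoza ∩ Ravi: 14:45–17:00.
Dilnoza ∩ Ravi ∩ Priya: 14:45–16:45.
Windows ≥ 30 min: 14:45–16:45.

14:45–16:45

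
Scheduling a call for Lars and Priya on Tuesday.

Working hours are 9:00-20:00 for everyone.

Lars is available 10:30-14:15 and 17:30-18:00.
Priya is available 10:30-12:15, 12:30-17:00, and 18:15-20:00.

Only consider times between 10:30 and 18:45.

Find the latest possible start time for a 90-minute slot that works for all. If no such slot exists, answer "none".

Lars ∩ Priya: 10:30–12:15, 12:30–14:15.
Restricted to 10:30–18:45: 10:30–12:15, 12:30–14:15.
Windows ≥ 90 min: 10:30–12:15, 12:30–14:15.
Latest start in the last window 12:30–14:15 is 14:15 − 90 min = 12:45.

12:45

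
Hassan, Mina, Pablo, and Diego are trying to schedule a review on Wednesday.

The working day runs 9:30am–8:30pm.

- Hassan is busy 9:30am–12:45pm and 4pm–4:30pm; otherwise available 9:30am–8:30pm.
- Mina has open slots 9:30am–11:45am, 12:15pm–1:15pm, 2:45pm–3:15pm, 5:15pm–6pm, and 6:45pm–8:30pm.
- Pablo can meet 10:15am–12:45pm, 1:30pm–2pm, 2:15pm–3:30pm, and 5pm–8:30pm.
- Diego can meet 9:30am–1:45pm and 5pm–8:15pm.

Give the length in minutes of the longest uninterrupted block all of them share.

Hassan free within 09:30–20:30: 12:45–16:00, 16:30–20:30.
Hassan ∩ Mina: 12:45–13:15, 14:45–15:15, 17:15–18:00, 18:45–20:30.
Hassan ∩ Mina ∩ Pablo: 14:45–15:15, 17:15–18:00, 18:45–20:30.
Hassan ∩ Mina ∩ Pablo ∩ Diego: 17:15–18:00, 18:45–20:15.
Common window lengths: 45, 90 min; longest is 90.

90 minutes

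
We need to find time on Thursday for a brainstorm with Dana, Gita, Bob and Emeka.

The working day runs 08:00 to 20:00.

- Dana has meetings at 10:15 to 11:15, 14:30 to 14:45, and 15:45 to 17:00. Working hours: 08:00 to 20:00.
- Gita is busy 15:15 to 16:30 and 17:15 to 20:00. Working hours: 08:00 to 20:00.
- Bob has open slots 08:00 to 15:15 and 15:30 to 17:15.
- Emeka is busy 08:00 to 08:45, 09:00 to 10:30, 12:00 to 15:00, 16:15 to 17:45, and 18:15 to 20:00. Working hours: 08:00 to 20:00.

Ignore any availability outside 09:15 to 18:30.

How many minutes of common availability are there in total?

60 minutes

Dana free within 08:00–20:00: 08:00–10:15, 11:15–14:30, 14:45–15:45, 17:00–20:00.
Gita free within 08:00–20:00: 08:00–15:15, 16:30–17:15.
Emeka free within 08:00–20:00: 08:45–09:00, 10:30–12:00, 15:00–16:15, 17:45–18:15.
Dana ∩ Gita: 08:00–10:15, 11:15–14:30, 14:45–15:15, 17:00–17:15.
Dana ∩ Gita ∩ Bob: 08:00–10:15, 11:15–14:30, 14:45–15:15, 17:00–17:15.
Dana ∩ Gita ∩ Bob ∩ Emeka: 08:45–09:00, 11:15–12:00, 15:00–15:15.
Restricted to 09:15–18:30: 11:15–12:00, 15:00–15:15.
Total common minutes: 45 + 15 = 60.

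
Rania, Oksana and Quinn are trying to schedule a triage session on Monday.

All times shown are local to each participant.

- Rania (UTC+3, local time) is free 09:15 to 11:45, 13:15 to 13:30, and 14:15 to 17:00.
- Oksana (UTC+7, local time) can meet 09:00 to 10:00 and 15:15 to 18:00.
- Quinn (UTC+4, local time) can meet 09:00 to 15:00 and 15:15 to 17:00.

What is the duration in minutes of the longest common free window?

Rania → UTC: 06:15–08:45, 10:15–10:30, 11:15–14:00.
Oksana → UTC: 02:00–03:00, 08:15–11:00.
Quinn → UTC: 05:00–11:00, 11:15–13:00.
Rania ∩ Oksana: 08:15–08:45, 10:15–10:30.
Rania ∩ Oksana ∩ Quinn: 08:15–08:45, 10:15–10:30.
Common window lengths: 30, 15 min; longest is 30.

30 minutes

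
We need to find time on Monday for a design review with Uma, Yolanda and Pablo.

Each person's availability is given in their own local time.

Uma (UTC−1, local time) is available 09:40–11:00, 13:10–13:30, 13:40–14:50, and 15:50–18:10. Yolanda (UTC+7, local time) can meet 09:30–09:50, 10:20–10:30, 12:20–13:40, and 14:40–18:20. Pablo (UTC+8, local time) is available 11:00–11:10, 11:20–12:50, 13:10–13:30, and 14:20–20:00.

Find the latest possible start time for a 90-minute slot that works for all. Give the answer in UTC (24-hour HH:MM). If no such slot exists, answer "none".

Uma → UTC: 10:40–12:00, 14:10–14:30, 14:40–15:50, 16:50–19:10.
Yolanda → UTC: 02:30–02:50, 03:20–03:30, 05:20–06:40, 07:40–11:20.
Pablo → UTC: 03:00–03:10, 03:20–04:50, 05:10–05:30, 06:20–12:00.
Uma ∩ Yolanda: 10:40–11:20.
Uma ∩ Yolanda ∩ Pablo: 10:40–11:20.
Windows ≥ 90 min: (none).

none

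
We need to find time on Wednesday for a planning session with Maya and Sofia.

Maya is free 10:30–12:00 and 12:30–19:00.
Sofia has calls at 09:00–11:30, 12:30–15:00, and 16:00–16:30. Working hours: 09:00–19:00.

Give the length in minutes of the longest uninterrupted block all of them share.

150 minutes

Sofia free within 09:00–19:00: 11:30–12:30, 15:00–16:00, 16:30–19:00.
Maya ∩ Sofia: 11:30–12:00, 15:00–16:00, 16:30–19:00.
Common window lengths: 30, 60, 150 min; longest is 150.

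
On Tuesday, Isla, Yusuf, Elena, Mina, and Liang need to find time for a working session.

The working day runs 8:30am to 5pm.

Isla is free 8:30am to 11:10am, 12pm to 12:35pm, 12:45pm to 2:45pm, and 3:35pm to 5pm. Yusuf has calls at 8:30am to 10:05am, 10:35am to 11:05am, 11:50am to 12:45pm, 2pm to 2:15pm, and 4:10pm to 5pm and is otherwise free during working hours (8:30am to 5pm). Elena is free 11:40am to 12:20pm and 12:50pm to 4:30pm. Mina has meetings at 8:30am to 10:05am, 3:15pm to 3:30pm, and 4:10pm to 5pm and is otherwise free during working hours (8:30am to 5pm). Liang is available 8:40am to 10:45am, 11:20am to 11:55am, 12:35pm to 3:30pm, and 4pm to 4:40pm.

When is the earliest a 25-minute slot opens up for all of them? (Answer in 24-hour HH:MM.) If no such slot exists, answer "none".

12:50

Yusuf free within 08:30–17:00: 10:05–10:35, 11:05–11:50, 12:45–14:00, 14:15–16:10.
Mina free within 08:30–17:00: 10:05–15:15, 15:30–16:10.
Isla ∩ Yusuf: 10:05–10:35, 11:05–11:10, 12:45–14:00, 14:15–14:45, 15:35–16:10.
Isla ∩ Yusuf ∩ Elena: 12:50–14:00, 14:15–14:45, 15:35–16:10.
Isla ∩ Yusuf ∩ Elena ∩ Mina: 12:50–14:00, 14:15–14:45, 15:35–16:10.
Isla ∩ Yusuf ∩ Elena ∩ Mina ∩ Liang: 12:50–14:00, 14:15–14:45, 16:00–16:10.
Windows ≥ 25 min: 12:50–14:00, 14:15–14:45.
Earliest such window starts at 12:50.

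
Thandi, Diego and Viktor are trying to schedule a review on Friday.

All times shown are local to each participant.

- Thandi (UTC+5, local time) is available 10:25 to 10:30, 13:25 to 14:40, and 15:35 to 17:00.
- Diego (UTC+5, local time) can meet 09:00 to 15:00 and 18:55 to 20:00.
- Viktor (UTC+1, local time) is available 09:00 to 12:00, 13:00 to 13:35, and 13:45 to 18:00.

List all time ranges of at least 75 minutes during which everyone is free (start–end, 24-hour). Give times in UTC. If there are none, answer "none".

Thandi → UTC: 05:25–05:30, 08:25–09:40, 10:35–12:00.
Diego → UTC: 04:00–10:00, 13:55–15:00.
Viktor → UTC: 08:00–11:00, 12:00–12:35, 12:45–17:00.
Thandi ∩ Diego: 05:25–05:30, 08:25–09:40.
Thandi ∩ Diego ∩ Viktor: 08:25–09:40.
Windows ≥ 75 min: 08:25–09:40.

08:25–09:40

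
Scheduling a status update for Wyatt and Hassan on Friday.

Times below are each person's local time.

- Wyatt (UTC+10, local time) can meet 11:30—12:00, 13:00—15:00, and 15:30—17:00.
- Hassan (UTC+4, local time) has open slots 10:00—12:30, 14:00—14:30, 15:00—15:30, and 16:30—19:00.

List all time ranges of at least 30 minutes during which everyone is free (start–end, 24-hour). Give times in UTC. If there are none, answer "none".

Wyatt → UTC: 01:30–02:00, 03:00–05:00, 05:30–07:00.
Hassan → UTC: 06:00–08:30, 10:00–10:30, 11:00–11:30, 12:30–15:00.
Wyatt ∩ Hassan: 06:00–07:00.
Windows ≥ 30 min: 06:00–07:00.

06:00–07:00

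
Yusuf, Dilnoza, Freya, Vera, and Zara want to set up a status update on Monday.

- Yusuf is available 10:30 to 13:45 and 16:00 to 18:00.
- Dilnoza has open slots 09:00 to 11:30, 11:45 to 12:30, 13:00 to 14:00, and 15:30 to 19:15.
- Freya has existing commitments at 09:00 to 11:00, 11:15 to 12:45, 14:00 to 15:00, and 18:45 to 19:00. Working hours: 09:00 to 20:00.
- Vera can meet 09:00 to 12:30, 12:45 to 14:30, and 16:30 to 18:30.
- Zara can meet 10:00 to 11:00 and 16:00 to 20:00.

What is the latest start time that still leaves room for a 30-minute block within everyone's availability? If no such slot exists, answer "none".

Freya free within 09:00–20:00: 11:00–11:15, 12:45–14:00, 15:00–18:45, 19:00–20:00.
Yusuf ∩ Dilnoza: 10:30–11:30, 11:45–12:30, 13:00–13:45, 16:00–18:00.
Yusuf ∩ Dilnoza ∩ Freya: 11:00–11:15, 13:00–13:45, 16:00–18:00.
Yusuf ∩ Dilnoza ∩ Freya ∩ Vera: 11:00–11:15, 13:00–13:45, 16:30–18:00.
Yusuf ∩ Dilnoza ∩ Freya ∩ Vera ∩ Zara: 16:30–18:00.
Windows ≥ 30 min: 16:30–18:00.
Latest start in the last window 16:30–18:00 is 18:00 − 30 min = 17:30.

17:30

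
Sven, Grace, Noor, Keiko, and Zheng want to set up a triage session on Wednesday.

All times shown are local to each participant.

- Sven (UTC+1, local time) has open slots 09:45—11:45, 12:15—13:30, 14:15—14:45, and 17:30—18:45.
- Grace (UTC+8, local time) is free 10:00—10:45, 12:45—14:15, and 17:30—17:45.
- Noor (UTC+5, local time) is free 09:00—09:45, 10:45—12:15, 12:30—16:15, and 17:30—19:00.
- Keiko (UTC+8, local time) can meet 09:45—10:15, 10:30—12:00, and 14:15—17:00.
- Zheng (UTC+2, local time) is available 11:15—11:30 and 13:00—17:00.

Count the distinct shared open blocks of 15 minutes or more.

0

Sven → UTC: 08:45–10:45, 11:15–12:30, 13:15–13:45, 16:30–17:45.
Grace → UTC: 02:00–02:45, 04:45–06:15, 09:30–09:45.
Noor → UTC: 04:00–04:45, 05:45–07:15, 07:30–11:15, 12:30–14:00.
Keiko → UTC: 01:45–02:15, 02:30–04:00, 06:15–09:00.
Zheng → UTC: 09:15–09:30, 11:00–15:00.
Sven ∩ Grace: 09:30–09:45.
Sven ∩ Grace ∩ Noor: 09:30–09:45.
Sven ∩ Grace ∩ Noor ∩ Keiko: (none).
Sven ∩ Grace ∩ Noor ∩ Keiko ∩ Zheng: (none).
Windows ≥ 15 min: (none).
That's 0 windows.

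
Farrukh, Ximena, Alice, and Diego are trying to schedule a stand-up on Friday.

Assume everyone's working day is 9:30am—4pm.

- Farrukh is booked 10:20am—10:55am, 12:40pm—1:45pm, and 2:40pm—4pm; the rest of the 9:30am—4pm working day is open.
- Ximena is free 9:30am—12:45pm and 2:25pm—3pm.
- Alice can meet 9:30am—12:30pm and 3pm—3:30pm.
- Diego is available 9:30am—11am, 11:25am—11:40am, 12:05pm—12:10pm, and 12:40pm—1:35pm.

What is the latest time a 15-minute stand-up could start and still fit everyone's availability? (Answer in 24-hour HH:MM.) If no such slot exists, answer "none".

11:25

Farrukh free within 09:30–16:00: 09:30–10:20, 10:55–12:40, 13:45–14:40.
Farrukh ∩ Ximena: 09:30–10:20, 10:55–12:40, 14:25–14:40.
Farrukh ∩ Ximena ∩ Alice: 09:30–10:20, 10:55–12:30.
Farrukh ∩ Ximena ∩ Alice ∩ Diego: 09:30–10:20, 10:55–11:00, 11:25–11:40, 12:05–12:10.
Windows ≥ 15 min: 09:30–10:20, 11:25–11:40.
Latest start in the last window 11:25–11:40 is 11:40 − 15 min = 11:25.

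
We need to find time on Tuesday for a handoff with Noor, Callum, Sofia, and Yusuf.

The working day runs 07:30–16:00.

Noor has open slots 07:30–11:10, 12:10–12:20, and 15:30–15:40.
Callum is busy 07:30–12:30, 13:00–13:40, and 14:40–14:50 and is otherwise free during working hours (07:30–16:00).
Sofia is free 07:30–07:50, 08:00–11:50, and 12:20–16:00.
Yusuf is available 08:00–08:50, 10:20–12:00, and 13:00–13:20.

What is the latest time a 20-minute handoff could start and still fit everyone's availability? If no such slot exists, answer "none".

none

Callum free within 07:30–16:00: 12:30–13:00, 13:40–14:40, 14:50–16:00.
Noor ∩ Callum: 15:30–15:40.
Noor ∩ Callum ∩ Sofia: 15:30–15:40.
Noor ∩ Callum ∩ Sofia ∩ Yusuf: (none).
Windows ≥ 20 min: (none).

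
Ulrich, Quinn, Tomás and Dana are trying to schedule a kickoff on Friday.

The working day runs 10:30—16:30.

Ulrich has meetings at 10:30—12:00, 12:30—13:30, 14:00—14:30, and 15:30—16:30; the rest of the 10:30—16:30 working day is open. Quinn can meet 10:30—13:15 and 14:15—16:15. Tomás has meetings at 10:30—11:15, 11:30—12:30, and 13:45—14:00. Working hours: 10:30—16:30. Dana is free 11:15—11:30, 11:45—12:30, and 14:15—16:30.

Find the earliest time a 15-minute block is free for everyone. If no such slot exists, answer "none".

Ulrich free within 10:30–16:30: 12:00–12:30, 13:30–14:00, 14:30–15:30.
Tomás free within 10:30–16:30: 11:15–11:30, 12:30–13:45, 14:00–16:30.
Ulrich ∩ Quinn: 12:00–12:30, 14:30–15:30.
Ulrich ∩ Quinn ∩ Tomás: 14:30–15:30.
Ulrich ∩ Quinn ∩ Tomás ∩ Dana: 14:30–15:30.
Windows ≥ 15 min: 14:30–15:30.
Earliest such window starts at 14:30.

14:30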